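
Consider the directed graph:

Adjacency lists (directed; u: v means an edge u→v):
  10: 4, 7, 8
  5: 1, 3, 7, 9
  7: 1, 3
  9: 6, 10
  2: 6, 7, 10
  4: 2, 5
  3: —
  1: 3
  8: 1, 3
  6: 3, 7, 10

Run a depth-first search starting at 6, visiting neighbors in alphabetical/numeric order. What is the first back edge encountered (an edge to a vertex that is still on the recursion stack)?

DFS from 6 (visiting neighbors in alphabetical/numeric order); mark gray on enter, black on exit:
6 gray
  3 gray
  3 black
  7 gray
    1 gray
      1→3: 3 black — skip
    1 black
    7→3: 3 black — skip
  7 black
  10 gray
    4 gray
      2 gray
        2→6: 6 is gray → back edge
First back edge: 2 → 6.

2->6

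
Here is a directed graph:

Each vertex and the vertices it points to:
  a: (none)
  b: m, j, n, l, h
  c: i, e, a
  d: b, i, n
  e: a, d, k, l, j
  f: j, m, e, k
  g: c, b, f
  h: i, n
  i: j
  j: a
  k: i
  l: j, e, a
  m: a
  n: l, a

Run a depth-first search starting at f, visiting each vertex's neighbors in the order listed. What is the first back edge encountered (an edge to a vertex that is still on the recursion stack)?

DFS from f (visiting each vertex's neighbors in the order listed); mark gray on enter, black on exit:
f gray
  j gray
    a gray
    a black
  j black
  m gray
    m→a: a black — skip
  m black
  e gray
    e→a: a black — skip
    d gray
      b gray
        b→m: m black — skip
        b→j: j black — skip
        n gray
          l gray
            l→j: j black — skip
            l→e: e is gray → back edge
First back edge: l → e.

l->e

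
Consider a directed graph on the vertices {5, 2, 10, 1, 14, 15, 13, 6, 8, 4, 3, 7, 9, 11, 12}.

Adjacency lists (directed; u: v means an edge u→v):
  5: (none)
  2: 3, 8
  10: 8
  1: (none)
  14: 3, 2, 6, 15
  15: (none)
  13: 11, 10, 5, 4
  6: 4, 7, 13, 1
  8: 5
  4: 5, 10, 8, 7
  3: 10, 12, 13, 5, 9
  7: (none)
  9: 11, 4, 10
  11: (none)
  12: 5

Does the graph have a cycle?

No

DFS with white/gray/black marking, starting from 1:
1 gray
1 black
5 gray
5 black
2 gray
  3 gray
    10 gray
      8 gray
        8→5: 5 black — skip
      8 black
    10 black
    12 gray
      12→5: 5 black — skip
    12 black
    13 gray
      11 gray
      11 black
      13→10: 10 black — skip
      13→5: 5 black — skip
      4 gray
        4→5: 5 black — skip
        4→10: 10 black — skip
        4→8: 8 black — skip
        7 gray
        7 black
      4 black
    13 black
    3→5: 5 black — skip
    9 gray
      9→11: 11 black — skip
      9→4: 4 black — skip
      9→10: 10 black — skip
    9 black
  3 black
  2→8: 8 black — skip
2 black
14 gray
  14→3: 3 black — skip
  14→2: 2 black — skip
  6 gray
    6→4: 4 black — skip
    6→7: 7 black — skip
    6→13: 13 black — skip
    6→1: 1 black — skip
  6 black
  15 gray
  15 black
14 black
Every edge goes to a white or black vertex — no back edge, so the graph is acyclic.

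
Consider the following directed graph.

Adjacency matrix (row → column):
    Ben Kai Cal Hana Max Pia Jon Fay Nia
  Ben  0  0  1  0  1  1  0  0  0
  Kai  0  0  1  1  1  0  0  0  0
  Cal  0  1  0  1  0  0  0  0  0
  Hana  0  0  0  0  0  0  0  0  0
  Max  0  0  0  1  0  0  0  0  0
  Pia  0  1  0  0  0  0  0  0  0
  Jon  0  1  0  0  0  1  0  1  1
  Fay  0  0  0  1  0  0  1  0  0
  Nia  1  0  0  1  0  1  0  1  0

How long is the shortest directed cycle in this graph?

2

For each vertex v, BFS finds the shortest path from v back to v.
The shortest such closed walk is Jon → Fay → Jon, length 2.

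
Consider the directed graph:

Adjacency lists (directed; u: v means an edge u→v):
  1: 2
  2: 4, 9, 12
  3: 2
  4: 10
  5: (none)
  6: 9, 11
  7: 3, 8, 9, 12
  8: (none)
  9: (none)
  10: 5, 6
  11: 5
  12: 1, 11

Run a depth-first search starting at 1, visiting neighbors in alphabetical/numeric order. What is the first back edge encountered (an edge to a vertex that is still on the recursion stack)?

DFS from 1 (visiting neighbors in alphabetical/numeric order); mark gray on enter, black on exit:
1 gray
  2 gray
    4 gray
      10 gray
        5 gray
        5 black
        6 gray
          9 gray
          9 black
          11 gray
            11→5: 5 black — skip
          11 black
        6 black
      10 black
    4 black
    2→9: 9 black — skip
    12 gray
      12→1: 1 is gray → back edge
First back edge: 12 → 1.

12->1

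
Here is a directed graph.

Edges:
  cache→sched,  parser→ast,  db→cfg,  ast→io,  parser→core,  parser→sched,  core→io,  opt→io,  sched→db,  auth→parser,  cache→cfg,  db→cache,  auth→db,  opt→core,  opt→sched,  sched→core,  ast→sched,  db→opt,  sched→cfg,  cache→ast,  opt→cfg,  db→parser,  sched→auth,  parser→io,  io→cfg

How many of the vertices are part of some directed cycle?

7

A vertex is on a directed cycle iff it belongs to a strongly connected component of size ≥ 2 (or has a self-loop).
The vertices on cycles are {db, ast, opt, auth, cache, sched, parser} — 7 in total.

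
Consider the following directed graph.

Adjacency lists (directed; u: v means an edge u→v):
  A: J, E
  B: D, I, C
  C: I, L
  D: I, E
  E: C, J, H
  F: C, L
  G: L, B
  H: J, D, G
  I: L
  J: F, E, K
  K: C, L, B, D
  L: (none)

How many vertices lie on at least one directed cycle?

7

A vertex is on a directed cycle iff it belongs to a strongly connected component of size ≥ 2 (or has a self-loop).
The vertices on cycles are {B, D, E, G, H, J, K} — 7 in total.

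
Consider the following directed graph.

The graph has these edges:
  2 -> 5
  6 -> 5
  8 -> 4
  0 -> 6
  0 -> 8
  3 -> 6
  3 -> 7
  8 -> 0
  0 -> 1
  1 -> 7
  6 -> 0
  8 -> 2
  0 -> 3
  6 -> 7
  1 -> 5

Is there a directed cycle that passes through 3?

Yes

3 is on a cycle iff 3 can reach itself via ≥1 edge.
3 → 6 → 0 → 3 — yes.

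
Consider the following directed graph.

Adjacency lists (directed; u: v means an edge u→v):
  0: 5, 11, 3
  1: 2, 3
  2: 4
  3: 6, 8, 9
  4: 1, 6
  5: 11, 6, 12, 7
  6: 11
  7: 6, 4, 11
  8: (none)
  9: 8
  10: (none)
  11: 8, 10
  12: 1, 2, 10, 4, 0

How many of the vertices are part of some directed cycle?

6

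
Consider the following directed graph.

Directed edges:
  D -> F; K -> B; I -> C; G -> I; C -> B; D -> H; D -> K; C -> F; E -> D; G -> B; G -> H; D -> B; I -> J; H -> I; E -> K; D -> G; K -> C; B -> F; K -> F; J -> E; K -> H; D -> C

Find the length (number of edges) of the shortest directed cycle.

5

For each vertex v, BFS finds the shortest path from v back to v.
The shortest such closed walk is I → J → E → K → H → I, length 5.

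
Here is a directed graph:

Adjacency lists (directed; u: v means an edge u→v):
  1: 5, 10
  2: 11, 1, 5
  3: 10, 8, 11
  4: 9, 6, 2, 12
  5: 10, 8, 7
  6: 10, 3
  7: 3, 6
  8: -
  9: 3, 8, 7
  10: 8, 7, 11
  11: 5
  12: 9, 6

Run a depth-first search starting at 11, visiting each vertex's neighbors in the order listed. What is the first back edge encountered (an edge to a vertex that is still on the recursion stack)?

3→10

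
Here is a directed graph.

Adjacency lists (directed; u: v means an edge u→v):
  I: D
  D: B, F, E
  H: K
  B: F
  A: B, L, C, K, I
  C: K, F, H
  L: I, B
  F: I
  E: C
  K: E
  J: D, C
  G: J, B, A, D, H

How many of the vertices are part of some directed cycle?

8

A vertex is on a directed cycle iff it belongs to a strongly connected component of size ≥ 2 (or has a self-loop).
The vertices on cycles are {B, C, D, E, F, H, I, K} — 8 in total.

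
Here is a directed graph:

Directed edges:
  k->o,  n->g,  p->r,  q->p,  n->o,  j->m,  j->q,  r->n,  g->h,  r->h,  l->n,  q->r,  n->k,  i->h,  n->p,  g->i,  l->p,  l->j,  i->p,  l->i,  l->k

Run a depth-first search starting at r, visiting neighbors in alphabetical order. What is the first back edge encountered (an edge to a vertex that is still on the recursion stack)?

p->r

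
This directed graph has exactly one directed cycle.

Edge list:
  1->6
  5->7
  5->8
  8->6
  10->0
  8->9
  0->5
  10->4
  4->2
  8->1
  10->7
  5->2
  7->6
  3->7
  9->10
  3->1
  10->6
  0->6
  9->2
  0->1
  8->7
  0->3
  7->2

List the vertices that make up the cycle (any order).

0, 5, 8, 9, 10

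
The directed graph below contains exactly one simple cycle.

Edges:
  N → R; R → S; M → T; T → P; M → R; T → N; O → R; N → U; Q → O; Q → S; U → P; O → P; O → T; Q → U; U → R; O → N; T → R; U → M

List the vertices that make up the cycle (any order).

M, N, T, U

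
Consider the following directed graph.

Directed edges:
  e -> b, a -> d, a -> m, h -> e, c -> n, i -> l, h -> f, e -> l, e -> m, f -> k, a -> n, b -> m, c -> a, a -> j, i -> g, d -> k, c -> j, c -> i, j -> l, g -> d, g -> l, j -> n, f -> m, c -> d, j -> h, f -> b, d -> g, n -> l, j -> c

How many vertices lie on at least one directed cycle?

A vertex is on a directed cycle iff it belongs to a strongly connected component of size ≥ 2 (or has a self-loop).
The vertices on cycles are {a, c, d, g, j} — 5 in total.

5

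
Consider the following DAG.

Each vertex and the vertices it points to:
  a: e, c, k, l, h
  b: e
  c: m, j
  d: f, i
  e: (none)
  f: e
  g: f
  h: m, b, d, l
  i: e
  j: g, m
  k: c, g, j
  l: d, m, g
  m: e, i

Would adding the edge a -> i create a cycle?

No

Adding a→i creates a cycle iff i can already reach a.
Explore from i: no path reaches a. The graph stays acyclic.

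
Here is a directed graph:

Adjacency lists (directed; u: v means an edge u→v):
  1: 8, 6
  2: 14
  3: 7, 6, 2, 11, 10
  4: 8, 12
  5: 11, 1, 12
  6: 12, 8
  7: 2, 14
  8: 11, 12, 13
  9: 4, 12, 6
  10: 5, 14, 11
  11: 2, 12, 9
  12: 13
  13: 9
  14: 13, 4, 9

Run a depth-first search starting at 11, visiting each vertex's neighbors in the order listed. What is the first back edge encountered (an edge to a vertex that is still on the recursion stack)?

8->11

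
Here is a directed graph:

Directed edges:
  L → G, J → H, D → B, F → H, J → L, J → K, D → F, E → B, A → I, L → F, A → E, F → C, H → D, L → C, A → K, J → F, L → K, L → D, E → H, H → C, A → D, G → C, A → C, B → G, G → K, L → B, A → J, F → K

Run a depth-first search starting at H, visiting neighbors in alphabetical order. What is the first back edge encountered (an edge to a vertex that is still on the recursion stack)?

F→H

DFS from H (visiting neighbors in alphabetical order); mark gray on enter, black on exit:
H gray
  C gray
  C black
  D gray
    B gray
      G gray
        G→C: C black — skip
        K gray
        K black
      G black
    B black
    F gray
      F→C: C black — skip
      F→H: H is gray → back edge
First back edge: F → H.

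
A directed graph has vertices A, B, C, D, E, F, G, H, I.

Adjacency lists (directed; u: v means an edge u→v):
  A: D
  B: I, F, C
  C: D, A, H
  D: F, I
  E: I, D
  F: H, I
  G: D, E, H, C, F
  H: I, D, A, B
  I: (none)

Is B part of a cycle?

Yes

B is on a cycle iff B can reach itself via ≥1 edge.
B → F → H → B — yes.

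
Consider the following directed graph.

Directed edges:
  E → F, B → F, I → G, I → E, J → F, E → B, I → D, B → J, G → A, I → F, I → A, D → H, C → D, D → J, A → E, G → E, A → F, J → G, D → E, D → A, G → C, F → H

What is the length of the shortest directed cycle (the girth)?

4

For each vertex v, BFS finds the shortest path from v back to v.
The shortest such closed walk is G → C → D → J → G, length 4.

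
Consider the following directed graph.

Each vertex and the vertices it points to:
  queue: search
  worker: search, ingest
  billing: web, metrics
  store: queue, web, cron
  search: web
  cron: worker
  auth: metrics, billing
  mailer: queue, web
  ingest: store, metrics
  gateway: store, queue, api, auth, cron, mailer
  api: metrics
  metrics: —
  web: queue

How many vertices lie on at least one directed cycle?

A vertex is on a directed cycle iff it belongs to a strongly connected component of size ≥ 2 (or has a self-loop).
The vertices on cycles are {web, cron, queue, store, ingest, search, worker} — 7 in total.

7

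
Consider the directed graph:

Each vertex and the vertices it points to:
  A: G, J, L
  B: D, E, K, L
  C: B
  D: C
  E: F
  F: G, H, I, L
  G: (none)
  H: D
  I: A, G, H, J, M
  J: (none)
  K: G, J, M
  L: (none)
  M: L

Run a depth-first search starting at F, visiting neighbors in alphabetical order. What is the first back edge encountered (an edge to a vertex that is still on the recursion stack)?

DFS from F (visiting neighbors in alphabetical order); mark gray on enter, black on exit:
F gray
  G gray
  G black
  H gray
    D gray
      C gray
        B gray
          B→D: D is gray → back edge
First back edge: B → D.

B→D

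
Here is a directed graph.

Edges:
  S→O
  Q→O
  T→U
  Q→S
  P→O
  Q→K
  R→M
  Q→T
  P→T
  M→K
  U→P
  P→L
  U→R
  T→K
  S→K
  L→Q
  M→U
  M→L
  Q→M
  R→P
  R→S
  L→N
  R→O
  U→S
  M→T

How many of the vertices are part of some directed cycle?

7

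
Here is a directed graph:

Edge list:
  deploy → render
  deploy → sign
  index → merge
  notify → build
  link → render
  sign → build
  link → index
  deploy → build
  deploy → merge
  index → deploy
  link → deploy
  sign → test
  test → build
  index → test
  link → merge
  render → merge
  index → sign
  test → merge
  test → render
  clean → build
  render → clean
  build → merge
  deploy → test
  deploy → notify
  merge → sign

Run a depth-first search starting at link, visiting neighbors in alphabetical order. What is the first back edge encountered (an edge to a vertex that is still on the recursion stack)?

sign->build

DFS from link (visiting neighbors in alphabetical order); mark gray on enter, black on exit:
link gray
  deploy gray
    build gray
      merge gray
        sign gray
          sign→build: build is gray → back edge
First back edge: sign → build.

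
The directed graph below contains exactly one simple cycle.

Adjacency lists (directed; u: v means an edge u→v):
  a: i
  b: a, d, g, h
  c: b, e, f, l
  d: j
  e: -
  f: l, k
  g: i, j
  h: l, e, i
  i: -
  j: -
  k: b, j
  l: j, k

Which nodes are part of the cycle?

DFS with gray/black marking from b:
b gray
  a gray
    i gray
    i black
  a black
  d gray
    j gray
    j black
  d black
  g gray
    g→i: i black — skip
    g→j: j black — skip
  g black
  h gray
    l gray
      l→j: j black — skip
      k gray
        k→b: b is gray → back edge
Back edge closes the cycle b → h → l → k → b; its vertices are {b, h, k, l}.

b, h, k, l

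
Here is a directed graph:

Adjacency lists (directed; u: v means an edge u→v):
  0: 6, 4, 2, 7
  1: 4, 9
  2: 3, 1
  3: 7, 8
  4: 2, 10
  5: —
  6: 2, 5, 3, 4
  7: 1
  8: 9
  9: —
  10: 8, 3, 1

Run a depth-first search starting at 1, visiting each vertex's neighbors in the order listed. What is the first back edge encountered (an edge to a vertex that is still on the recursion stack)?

7->1

DFS from 1 (visiting each vertex's neighbors in the order listed); mark gray on enter, black on exit:
1 gray
  4 gray
    2 gray
      3 gray
        7 gray
          7→1: 1 is gray → back edge
First back edge: 7 → 1.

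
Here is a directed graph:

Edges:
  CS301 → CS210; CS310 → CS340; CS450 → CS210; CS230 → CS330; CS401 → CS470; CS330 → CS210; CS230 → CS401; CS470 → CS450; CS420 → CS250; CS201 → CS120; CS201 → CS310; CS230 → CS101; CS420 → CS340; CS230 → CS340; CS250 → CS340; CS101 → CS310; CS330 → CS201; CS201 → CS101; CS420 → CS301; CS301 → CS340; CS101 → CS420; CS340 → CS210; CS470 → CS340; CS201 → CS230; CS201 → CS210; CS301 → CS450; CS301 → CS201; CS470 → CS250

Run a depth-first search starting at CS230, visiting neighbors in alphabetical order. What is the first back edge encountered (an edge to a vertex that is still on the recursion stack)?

DFS from CS230 (visiting neighbors in alphabetical order); mark gray on enter, black on exit:
CS230 gray
  CS101 gray
    CS310 gray
      CS340 gray
        CS210 gray
        CS210 black
      CS340 black
    CS310 black
    CS420 gray
      CS250 gray
        CS250→CS340: CS340 black — skip
      CS250 black
      CS301 gray
        CS201 gray
          CS201→CS101: CS101 is gray → back edge
First back edge: CS201 → CS101.

CS201→CS101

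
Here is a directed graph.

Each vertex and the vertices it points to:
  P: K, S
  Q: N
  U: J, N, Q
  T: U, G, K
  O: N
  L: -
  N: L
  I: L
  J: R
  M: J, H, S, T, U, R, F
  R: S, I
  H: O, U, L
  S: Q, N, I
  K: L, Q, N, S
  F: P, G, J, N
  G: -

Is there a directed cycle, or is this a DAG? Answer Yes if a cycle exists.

No

DFS with white/gray/black marking, starting from L:
L gray
L black
P gray
  K gray
    K→L: L black — skip
    Q gray
      N gray
        N→L: L black — skip
      N black
    Q black
    K→N: N black — skip
    S gray
      S→Q: Q black — skip
      S→N: N black — skip
      I gray
        I→L: L black — skip
      I black
    S black
  K black
  P→S: S black — skip
P black
U gray
  J gray
    R gray
      R→S: S black — skip
      R→I: I black — skip
    R black
  J black
  U→N: N black — skip
  U→Q: Q black — skip
U black
T gray
  T→U: U black — skip
  G gray
  G black
  T→K: K black — skip
T black
O gray
  O→N: N black — skip
O black
M gray
  M→J: J black — skip
  H gray
    H→O: O black — skip
    H→U: U black — skip
    H→L: L black — skip
  H black
  M→S: S black — skip
  M→T: T black — skip
  M→U: U black — skip
  M→R: R black — skip
  F gray
    F→P: P black — skip
    F→G: G black — skip
    F→J: J black — skip
    F→N: N black — skip
  F black
M black
Every edge goes to a white or black vertex — no back edge, so the graph is acyclic.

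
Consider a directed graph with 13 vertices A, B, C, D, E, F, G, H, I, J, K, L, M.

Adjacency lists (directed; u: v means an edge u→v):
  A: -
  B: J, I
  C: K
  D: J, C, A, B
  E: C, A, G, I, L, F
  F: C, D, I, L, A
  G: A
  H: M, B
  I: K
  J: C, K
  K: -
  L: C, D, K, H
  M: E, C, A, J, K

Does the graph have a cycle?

Yes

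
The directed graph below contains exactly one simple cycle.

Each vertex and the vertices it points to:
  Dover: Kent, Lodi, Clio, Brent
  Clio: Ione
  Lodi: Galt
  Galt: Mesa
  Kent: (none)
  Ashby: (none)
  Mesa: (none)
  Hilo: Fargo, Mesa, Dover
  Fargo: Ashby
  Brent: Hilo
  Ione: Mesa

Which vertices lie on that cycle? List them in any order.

Hilo, Brent, Dover

DFS with gray/black marking from Hilo:
Hilo gray
  Fargo gray
    Ashby gray
    Ashby black
  Fargo black
  Mesa gray
  Mesa black
  Dover gray
    Kent gray
    Kent black
    Lodi gray
      Galt gray
        Galt→Mesa: Mesa black — skip
      Galt black
    Lodi black
    Clio gray
      Ione gray
        Ione→Mesa: Mesa black — skip
      Ione black
    Clio black
    Brent gray
      Brent→Hilo: Hilo is gray → back edge
Back edge closes the cycle Hilo → Dover → Brent → Hilo; its vertices are {Hilo, Brent, Dover}.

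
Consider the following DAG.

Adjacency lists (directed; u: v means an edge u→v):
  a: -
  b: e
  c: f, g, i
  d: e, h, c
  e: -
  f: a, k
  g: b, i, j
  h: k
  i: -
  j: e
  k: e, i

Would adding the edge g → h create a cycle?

Adding g→h creates a cycle iff h can already reach g.
Explore from h: no path reaches g. The graph stays acyclic.

No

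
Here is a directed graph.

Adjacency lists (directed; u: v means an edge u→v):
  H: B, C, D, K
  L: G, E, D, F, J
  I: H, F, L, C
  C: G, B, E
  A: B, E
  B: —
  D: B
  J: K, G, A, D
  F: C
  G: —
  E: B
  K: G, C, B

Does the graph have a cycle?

No

DFS with white/gray/black marking, starting from K:
K gray
  G gray
  G black
  C gray
    C→G: G black — skip
    B gray
    B black
    E gray
      E→B: B black — skip
    E black
  C black
  K→B: B black — skip
K black
H gray
  H→B: B black — skip
  H→C: C black — skip
  D gray
    D→B: B black — skip
  D black
  H→K: K black — skip
H black
L gray
  L→G: G black — skip
  L→E: E black — skip
  L→D: D black — skip
  F gray
    F→C: C black — skip
  F black
  J gray
    J→K: K black — skip
    J→G: G black — skip
    A gray
      A→B: B black — skip
      A→E: E black — skip
    A black
    J→D: D black — skip
  J black
L black
I gray
  I→H: H black — skip
  I→F: F black — skip
  I→L: L black — skip
  I→C: C black — skip
I black
Every edge goes to a white or black vertex — no back edge, so the graph is acyclic.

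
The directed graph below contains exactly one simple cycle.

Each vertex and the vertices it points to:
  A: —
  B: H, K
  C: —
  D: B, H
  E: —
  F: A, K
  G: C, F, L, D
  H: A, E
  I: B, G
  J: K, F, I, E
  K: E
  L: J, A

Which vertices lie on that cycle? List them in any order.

G, I, J, L

DFS with gray/black marking from G:
G gray
  C gray
  C black
  F gray
    A gray
    A black
    K gray
      E gray
      E black
    K black
  F black
  L gray
    J gray
      J→K: K black — skip
      J→F: F black — skip
      I gray
        B gray
          H gray
            H→A: A black — skip
            H→E: E black — skip
          H black
          B→K: K black — skip
        B black
        I→G: G is gray → back edge
Back edge closes the cycle G → L → J → I → G; its vertices are {G, I, J, L}.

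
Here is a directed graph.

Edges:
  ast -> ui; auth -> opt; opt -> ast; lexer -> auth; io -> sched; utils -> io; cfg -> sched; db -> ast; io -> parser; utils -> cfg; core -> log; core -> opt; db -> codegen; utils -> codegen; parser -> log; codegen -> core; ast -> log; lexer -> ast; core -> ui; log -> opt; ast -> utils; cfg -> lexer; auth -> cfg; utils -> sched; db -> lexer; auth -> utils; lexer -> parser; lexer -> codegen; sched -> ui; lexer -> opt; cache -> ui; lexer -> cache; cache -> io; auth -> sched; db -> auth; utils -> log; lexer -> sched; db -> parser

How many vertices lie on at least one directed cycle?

A vertex is on a directed cycle iff it belongs to a strongly connected component of size ≥ 2 (or has a self-loop).
The vertices on cycles are {io, ast, cfg, log, opt, auth, core, cache, lexer, utils, parser, codegen} — 12 in total.

12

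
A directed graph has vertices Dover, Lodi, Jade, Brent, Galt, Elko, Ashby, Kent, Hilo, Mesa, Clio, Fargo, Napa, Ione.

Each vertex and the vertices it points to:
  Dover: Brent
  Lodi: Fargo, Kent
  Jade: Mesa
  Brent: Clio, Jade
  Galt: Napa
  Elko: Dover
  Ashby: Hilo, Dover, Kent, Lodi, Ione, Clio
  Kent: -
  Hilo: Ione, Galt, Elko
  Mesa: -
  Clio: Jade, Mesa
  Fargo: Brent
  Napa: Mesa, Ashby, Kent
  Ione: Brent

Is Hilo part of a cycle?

Yes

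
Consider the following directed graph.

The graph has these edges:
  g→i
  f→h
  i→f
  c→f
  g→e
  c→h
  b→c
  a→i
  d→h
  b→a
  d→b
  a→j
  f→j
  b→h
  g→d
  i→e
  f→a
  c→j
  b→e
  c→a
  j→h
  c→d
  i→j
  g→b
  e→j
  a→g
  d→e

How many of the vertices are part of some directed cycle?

7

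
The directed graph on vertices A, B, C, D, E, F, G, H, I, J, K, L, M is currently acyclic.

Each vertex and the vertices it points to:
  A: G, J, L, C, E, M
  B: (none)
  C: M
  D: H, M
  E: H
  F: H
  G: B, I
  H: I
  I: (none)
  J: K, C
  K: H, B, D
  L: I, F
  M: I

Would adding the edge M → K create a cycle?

Adding M→K creates a cycle iff K can already reach M.
Path from K: K → D → M.
So K → … → M → K is a cycle.

Yes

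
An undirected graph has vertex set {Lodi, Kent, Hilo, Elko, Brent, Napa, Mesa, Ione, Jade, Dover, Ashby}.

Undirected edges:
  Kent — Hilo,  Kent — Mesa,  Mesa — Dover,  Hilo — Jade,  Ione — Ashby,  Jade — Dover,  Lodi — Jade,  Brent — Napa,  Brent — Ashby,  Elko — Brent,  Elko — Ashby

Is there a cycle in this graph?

DFS, tracking each vertex's parent; an edge to a visited non-parent vertex closes a cycle.
Start from Dover:
visit Dover (parent –)
  visit Mesa (parent Dover)
    visit Kent (parent Mesa)
      Kent–Mesa: parent, skip
      visit Hilo (parent Kent)
        visit Jade (parent Hilo)
          visit Lodi (parent Jade)
            Lodi–Jade: parent, skip
          Jade–Hilo: parent, skip
          Jade–Dover: Dover visited and ≠ parent → cycle
Cycle: Dover – Mesa – Kent – Hilo – Jade – Dover.

Yes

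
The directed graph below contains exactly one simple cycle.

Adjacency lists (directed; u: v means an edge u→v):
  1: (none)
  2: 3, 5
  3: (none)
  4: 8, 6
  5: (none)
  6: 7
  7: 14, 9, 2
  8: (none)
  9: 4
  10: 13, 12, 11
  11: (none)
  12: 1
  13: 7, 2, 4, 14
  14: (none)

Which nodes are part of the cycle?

4, 6, 7, 9

DFS with gray/black marking from 7:
7 gray
  14 gray
  14 black
  9 gray
    4 gray
      8 gray
      8 black
      6 gray
        6→7: 7 is gray → back edge
Back edge closes the cycle 7 → 9 → 4 → 6 → 7; its vertices are {4, 6, 7, 9}.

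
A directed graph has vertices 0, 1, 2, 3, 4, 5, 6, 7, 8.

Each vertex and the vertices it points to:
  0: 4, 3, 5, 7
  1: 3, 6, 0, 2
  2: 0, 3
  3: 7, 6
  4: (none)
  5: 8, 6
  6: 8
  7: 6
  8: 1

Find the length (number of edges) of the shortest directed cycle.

For each vertex v, BFS finds the shortest path from v back to v.
The shortest such closed walk is 8 → 1 → 6 → 8, length 3.

3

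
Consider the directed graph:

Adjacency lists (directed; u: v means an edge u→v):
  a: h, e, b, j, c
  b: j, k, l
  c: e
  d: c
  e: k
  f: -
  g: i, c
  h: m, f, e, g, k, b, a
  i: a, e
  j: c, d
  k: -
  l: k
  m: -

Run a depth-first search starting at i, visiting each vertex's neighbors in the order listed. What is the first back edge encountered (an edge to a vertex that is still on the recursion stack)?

g->i

DFS from i (visiting each vertex's neighbors in the order listed); mark gray on enter, black on exit:
i gray
  a gray
    h gray
      m gray
      m black
      f gray
      f black
      e gray
        k gray
        k black
      e black
      g gray
        g→i: i is gray → back edge
First back edge: g → i.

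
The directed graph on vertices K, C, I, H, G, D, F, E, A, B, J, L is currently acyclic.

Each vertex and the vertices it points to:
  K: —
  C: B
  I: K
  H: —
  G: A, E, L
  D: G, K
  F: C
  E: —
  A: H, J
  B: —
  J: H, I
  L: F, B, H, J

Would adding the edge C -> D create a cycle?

Adding C→D creates a cycle iff D can already reach C.
Path from D: D → G → L → F → C.
So D → … → C → D is a cycle.

Yes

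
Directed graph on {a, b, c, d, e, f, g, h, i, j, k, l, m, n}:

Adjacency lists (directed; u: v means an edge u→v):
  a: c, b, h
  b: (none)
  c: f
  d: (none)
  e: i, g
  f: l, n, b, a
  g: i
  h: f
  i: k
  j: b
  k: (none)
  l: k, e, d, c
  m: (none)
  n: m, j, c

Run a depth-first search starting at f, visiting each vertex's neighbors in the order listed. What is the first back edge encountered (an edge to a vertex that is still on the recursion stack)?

c→f

DFS from f (visiting each vertex's neighbors in the order listed); mark gray on enter, black on exit:
f gray
  l gray
    k gray
    k black
    e gray
      i gray
        i→k: k black — skip
      i black
      g gray
        g→i: i black — skip
      g black
    e black
    d gray
    d black
    c gray
      c→f: f is gray → back edge
First back edge: c → f.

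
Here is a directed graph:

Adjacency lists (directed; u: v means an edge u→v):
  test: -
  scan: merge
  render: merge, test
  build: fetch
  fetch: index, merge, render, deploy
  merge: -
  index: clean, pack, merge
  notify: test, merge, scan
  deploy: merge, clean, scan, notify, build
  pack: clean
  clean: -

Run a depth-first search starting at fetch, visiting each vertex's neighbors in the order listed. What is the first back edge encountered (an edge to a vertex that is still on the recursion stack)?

build→fetch

DFS from fetch (visiting each vertex's neighbors in the order listed); mark gray on enter, black on exit:
fetch gray
  index gray
    clean gray
    clean black
    pack gray
      pack→clean: clean black — skip
    pack black
    merge gray
    merge black
  index black
  fetch→merge: merge black — skip
  render gray
    render→merge: merge black — skip
    test gray
    test black
  render black
  deploy gray
    deploy→merge: merge black — skip
    deploy→clean: clean black — skip
    scan gray
      scan→merge: merge black — skip
    scan black
    notify gray
      notify→test: test black — skip
      notify→merge: merge black — skip
      notify→scan: scan black — skip
    notify black
    build gray
      build→fetch: fetch is gray → back edge
First back edge: build → fetch.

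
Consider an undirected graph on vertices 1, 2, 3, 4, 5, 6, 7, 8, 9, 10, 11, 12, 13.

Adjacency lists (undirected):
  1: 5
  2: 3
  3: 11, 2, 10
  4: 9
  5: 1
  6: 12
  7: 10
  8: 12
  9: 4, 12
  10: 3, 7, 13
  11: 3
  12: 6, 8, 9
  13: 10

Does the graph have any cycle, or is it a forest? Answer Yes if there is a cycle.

DFS, tracking each vertex's parent; an edge to a visited non-parent vertex closes a cycle.
Start from 7:
visit 7 (parent –)
  visit 10 (parent 7)
    visit 3 (parent 10)
      visit 11 (parent 3)
        11–3: parent, skip
      visit 2 (parent 3)
        2–3: parent, skip
      3–10: parent, skip
    10–7: parent, skip
    visit 13 (parent 10)
      13–10: parent, skip
visit 1 (parent –)
  visit 5 (parent 1)
    5–1: parent, skip
visit 4 (parent –)
  visit 9 (parent 4)
    9–4: parent, skip
    visit 12 (parent 9)
      visit 6 (parent 12)
        6–12: parent, skip
      visit 8 (parent 12)
        8–12: parent, skip
      12–9: parent, skip
No non-parent visited neighbor found — the graph is a forest.

No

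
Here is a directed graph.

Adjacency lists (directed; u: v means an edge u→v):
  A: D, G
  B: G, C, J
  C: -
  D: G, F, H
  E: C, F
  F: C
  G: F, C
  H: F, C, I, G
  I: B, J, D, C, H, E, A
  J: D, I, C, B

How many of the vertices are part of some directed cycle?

6

A vertex is on a directed cycle iff it belongs to a strongly connected component of size ≥ 2 (or has a self-loop).
The vertices on cycles are {A, B, D, H, I, J} — 6 in total.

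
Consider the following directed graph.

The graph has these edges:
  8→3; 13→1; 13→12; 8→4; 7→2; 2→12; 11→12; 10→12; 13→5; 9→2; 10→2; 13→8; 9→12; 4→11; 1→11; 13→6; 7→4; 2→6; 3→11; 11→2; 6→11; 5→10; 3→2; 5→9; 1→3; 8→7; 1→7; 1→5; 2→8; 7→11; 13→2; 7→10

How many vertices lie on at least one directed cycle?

A vertex is on a directed cycle iff it belongs to a strongly connected component of size ≥ 2 (or has a self-loop).
The vertices on cycles are {2, 3, 4, 6, 7, 8, 10, 11} — 8 in total.

8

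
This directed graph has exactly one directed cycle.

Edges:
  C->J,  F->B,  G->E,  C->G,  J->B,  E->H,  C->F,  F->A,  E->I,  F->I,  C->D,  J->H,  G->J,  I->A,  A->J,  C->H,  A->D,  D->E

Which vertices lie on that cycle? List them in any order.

DFS with gray/black marking from I:
I gray
  A gray
    J gray
      H gray
      H black
      B gray
      B black
    J black
    D gray
      E gray
        E→H: H black — skip
        E→I: I is gray → back edge
Back edge closes the cycle I → A → D → E → I; its vertices are {A, D, E, I}.

A, D, E, I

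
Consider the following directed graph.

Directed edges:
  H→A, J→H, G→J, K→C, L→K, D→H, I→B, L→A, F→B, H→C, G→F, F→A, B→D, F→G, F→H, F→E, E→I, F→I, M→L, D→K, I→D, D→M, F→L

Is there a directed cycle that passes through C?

C lies on a cycle iff there is a path from C back to itself.
Exploring from C, it never reaches itself; equivalently, its strongly connected component is a singleton.

No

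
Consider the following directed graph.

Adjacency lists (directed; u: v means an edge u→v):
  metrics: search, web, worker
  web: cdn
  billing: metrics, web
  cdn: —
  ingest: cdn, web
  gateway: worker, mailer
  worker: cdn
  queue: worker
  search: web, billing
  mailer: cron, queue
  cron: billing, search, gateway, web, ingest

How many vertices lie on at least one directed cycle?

6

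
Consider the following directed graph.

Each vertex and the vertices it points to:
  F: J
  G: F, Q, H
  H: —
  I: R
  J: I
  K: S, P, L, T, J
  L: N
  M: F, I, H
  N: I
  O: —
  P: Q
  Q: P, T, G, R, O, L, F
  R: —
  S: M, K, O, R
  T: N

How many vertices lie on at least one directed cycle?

A vertex is on a directed cycle iff it belongs to a strongly connected component of size ≥ 2 (or has a self-loop).
The vertices on cycles are {G, K, P, Q, S} — 5 in total.

5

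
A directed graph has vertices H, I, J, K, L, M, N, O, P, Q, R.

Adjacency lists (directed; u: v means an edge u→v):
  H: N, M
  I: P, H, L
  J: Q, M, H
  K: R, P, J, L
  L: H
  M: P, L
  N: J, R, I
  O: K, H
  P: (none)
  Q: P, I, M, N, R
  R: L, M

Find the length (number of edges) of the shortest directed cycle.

3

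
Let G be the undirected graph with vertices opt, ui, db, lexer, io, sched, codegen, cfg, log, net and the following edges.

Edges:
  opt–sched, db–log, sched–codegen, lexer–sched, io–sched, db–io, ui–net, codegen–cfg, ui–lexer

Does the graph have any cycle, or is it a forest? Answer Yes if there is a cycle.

DFS, tracking each vertex's parent; an edge to a visited non-parent vertex closes a cycle.
Start from io:
visit io (parent –)
  visit db (parent io)
    db–io: parent, skip
    visit log (parent db)
      log–db: parent, skip
  visit sched (parent io)
    visit opt (parent sched)
      opt–sched: parent, skip
    visit lexer (parent sched)
      lexer–sched: parent, skip
      visit ui (parent lexer)
        visit net (parent ui)
          net–ui: parent, skip
        ui–lexer: parent, skip
    visit codegen (parent sched)
      codegen–sched: parent, skip
      visit cfg (parent codegen)
        cfg–codegen: parent, skip
    sched–io: parent, skip
No non-parent visited neighbor found — the graph is a forest.

No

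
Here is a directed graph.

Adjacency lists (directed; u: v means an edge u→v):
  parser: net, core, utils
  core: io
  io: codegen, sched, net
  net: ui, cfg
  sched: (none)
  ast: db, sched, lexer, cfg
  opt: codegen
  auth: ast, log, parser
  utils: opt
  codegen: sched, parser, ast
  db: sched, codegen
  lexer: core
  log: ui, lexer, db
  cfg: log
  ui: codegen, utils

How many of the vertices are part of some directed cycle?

13

A vertex is on a directed cycle iff it belongs to a strongly connected component of size ≥ 2 (or has a self-loop).
The vertices on cycles are {db, io, ui, ast, cfg, log, net, opt, core, lexer, utils, parser, codegen} — 13 in total.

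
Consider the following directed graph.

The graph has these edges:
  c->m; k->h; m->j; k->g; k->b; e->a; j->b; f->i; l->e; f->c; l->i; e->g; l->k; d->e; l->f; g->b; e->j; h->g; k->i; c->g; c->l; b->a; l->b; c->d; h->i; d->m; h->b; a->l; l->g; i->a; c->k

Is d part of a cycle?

Yes

d is on a cycle iff d can reach itself via ≥1 edge.
d → e → a → l → f → c → d — yes.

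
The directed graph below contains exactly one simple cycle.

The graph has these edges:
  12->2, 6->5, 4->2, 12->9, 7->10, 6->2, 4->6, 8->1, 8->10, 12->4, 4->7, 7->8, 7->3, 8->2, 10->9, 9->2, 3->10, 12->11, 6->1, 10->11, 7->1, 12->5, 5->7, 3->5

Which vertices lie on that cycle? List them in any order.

DFS with gray/black marking from 7:
7 gray
  1 gray
  1 black
  10 gray
    9 gray
      2 gray
      2 black
    9 black
    11 gray
    11 black
  10 black
  8 gray
    8→1: 1 black — skip
    8→10: 10 black — skip
    8→2: 2 black — skip
  8 black
  3 gray
    5 gray
      5→7: 7 is gray → back edge
Back edge closes the cycle 7 → 3 → 5 → 7; its vertices are {3, 5, 7}.

3, 5, 7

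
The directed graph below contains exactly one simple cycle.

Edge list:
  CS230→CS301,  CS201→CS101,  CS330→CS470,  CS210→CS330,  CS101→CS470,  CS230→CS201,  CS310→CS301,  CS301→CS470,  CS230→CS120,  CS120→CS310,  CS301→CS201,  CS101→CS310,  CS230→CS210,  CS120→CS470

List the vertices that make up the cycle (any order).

DFS with gray/black marking from CS201:
CS201 gray
  CS101 gray
    CS470 gray
    CS470 black
    CS310 gray
      CS301 gray
        CS301→CS470: CS470 black — skip
        CS301→CS201: CS201 is gray → back edge
Back edge closes the cycle CS201 → CS101 → CS310 → CS301 → CS201; its vertices are {CS101, CS201, CS301, CS310}.

CS101, CS201, CS301, CS310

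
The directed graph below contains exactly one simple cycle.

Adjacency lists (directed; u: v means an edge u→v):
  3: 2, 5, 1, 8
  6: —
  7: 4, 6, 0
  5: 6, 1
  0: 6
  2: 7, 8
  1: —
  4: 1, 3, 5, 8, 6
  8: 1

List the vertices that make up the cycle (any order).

2, 3, 4, 7

DFS with gray/black marking from 7:
7 gray
  4 gray
    1 gray
    1 black
    3 gray
      2 gray
        2→7: 7 is gray → back edge
Back edge closes the cycle 7 → 4 → 3 → 2 → 7; its vertices are {2, 3, 4, 7}.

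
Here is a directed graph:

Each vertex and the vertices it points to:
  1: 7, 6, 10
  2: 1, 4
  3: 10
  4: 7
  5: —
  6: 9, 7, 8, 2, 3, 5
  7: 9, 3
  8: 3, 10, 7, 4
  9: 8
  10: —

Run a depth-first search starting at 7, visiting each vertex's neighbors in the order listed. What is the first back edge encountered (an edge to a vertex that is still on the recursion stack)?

DFS from 7 (visiting each vertex's neighbors in the order listed); mark gray on enter, black on exit:
7 gray
  9 gray
    8 gray
      3 gray
        10 gray
        10 black
      3 black
      8→10: 10 black — skip
      8→7: 7 is gray → back edge
First back edge: 8 → 7.

8→7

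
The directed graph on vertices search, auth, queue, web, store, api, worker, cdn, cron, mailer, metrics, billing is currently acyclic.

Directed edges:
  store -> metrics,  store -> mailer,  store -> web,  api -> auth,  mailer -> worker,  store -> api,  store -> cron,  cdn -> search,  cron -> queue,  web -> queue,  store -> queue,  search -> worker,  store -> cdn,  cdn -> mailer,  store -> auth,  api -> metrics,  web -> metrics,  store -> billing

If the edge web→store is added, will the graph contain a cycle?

Yes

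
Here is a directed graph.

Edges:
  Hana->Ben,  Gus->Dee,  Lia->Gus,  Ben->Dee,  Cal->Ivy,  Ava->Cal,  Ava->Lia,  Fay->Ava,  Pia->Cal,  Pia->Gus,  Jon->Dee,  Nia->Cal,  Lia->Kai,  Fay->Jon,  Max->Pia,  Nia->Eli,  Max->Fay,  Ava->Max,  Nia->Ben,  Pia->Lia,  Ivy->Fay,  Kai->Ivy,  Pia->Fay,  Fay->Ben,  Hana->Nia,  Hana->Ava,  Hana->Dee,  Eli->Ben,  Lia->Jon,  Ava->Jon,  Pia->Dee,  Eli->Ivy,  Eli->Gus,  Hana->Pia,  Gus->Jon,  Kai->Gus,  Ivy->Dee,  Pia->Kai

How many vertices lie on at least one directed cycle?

8

A vertex is on a directed cycle iff it belongs to a strongly connected component of size ≥ 2 (or has a self-loop).
The vertices on cycles are {Ava, Cal, Fay, Ivy, Kai, Lia, Max, Pia} — 8 in total.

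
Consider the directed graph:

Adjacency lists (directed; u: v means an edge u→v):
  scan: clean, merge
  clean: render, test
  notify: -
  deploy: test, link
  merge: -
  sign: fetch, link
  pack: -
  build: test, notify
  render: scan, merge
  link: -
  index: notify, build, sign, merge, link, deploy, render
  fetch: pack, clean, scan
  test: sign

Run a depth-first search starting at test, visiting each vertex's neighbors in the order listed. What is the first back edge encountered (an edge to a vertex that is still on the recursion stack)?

DFS from test (visiting each vertex's neighbors in the order listed); mark gray on enter, black on exit:
test gray
  sign gray
    fetch gray
      pack gray
      pack black
      clean gray
        render gray
          scan gray
            scan→clean: clean is gray → back edge
First back edge: scan → clean.

scan->clean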